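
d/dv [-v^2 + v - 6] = 1 - 2*v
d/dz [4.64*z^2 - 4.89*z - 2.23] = 9.28*z - 4.89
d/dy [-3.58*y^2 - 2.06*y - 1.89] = -7.16*y - 2.06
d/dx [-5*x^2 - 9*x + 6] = -10*x - 9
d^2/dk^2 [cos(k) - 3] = -cos(k)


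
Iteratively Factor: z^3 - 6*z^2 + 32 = (z - 4)*(z^2 - 2*z - 8) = (z - 4)*(z + 2)*(z - 4)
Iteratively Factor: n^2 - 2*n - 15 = (n + 3)*(n - 5)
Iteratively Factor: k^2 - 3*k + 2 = (k - 1)*(k - 2)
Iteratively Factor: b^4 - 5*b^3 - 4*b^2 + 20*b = (b - 5)*(b^3 - 4*b) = (b - 5)*(b + 2)*(b^2 - 2*b) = b*(b - 5)*(b + 2)*(b - 2)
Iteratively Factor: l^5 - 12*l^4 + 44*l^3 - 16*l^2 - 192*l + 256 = (l + 2)*(l^4 - 14*l^3 + 72*l^2 - 160*l + 128) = (l - 4)*(l + 2)*(l^3 - 10*l^2 + 32*l - 32) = (l - 4)^2*(l + 2)*(l^2 - 6*l + 8) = (l - 4)^3*(l + 2)*(l - 2)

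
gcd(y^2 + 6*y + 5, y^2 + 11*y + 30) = y + 5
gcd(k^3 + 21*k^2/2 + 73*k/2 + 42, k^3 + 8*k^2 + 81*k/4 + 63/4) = k^2 + 13*k/2 + 21/2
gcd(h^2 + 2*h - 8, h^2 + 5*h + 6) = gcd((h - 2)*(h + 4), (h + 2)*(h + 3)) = 1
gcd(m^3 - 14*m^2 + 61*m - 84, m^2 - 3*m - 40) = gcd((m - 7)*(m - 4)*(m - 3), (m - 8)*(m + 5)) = 1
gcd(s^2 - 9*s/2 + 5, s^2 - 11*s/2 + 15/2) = s - 5/2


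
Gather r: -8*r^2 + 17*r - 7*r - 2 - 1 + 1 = -8*r^2 + 10*r - 2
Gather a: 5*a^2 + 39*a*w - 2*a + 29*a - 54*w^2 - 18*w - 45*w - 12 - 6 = 5*a^2 + a*(39*w + 27) - 54*w^2 - 63*w - 18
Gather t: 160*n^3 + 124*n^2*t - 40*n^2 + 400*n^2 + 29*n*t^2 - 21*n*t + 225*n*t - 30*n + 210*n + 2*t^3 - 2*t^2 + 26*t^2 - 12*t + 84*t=160*n^3 + 360*n^2 + 180*n + 2*t^3 + t^2*(29*n + 24) + t*(124*n^2 + 204*n + 72)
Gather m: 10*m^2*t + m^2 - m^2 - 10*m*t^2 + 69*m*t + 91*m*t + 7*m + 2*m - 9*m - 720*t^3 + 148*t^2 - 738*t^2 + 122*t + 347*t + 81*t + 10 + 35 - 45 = 10*m^2*t + m*(-10*t^2 + 160*t) - 720*t^3 - 590*t^2 + 550*t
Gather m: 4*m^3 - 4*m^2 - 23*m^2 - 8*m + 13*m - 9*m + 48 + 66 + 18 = 4*m^3 - 27*m^2 - 4*m + 132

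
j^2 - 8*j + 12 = (j - 6)*(j - 2)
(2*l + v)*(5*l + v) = 10*l^2 + 7*l*v + v^2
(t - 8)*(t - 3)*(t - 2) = t^3 - 13*t^2 + 46*t - 48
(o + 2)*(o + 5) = o^2 + 7*o + 10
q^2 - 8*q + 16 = (q - 4)^2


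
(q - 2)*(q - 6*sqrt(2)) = q^2 - 6*sqrt(2)*q - 2*q + 12*sqrt(2)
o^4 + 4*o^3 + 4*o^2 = o^2*(o + 2)^2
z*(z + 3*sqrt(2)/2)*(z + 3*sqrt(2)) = z^3 + 9*sqrt(2)*z^2/2 + 9*z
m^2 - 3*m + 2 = (m - 2)*(m - 1)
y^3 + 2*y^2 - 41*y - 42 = (y - 6)*(y + 1)*(y + 7)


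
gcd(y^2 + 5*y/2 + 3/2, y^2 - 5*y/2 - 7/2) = y + 1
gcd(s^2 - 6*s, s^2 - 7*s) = s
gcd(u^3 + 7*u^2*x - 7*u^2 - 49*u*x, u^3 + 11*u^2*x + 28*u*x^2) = u^2 + 7*u*x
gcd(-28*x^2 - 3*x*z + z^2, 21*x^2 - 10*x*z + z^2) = 7*x - z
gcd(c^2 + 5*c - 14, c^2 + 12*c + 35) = c + 7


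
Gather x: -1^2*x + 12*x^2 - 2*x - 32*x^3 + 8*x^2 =-32*x^3 + 20*x^2 - 3*x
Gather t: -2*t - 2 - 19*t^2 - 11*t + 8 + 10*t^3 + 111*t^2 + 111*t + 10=10*t^3 + 92*t^2 + 98*t + 16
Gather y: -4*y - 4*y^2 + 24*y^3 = 24*y^3 - 4*y^2 - 4*y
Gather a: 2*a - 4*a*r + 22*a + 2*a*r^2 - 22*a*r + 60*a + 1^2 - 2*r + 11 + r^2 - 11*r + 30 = a*(2*r^2 - 26*r + 84) + r^2 - 13*r + 42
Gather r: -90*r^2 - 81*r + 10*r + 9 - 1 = -90*r^2 - 71*r + 8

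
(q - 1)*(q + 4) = q^2 + 3*q - 4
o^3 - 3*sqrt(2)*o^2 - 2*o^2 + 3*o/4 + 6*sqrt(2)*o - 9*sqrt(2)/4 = (o - 3/2)*(o - 1/2)*(o - 3*sqrt(2))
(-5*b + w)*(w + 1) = -5*b*w - 5*b + w^2 + w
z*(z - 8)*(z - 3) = z^3 - 11*z^2 + 24*z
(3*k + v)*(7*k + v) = 21*k^2 + 10*k*v + v^2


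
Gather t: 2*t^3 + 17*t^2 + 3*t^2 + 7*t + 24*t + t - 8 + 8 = 2*t^3 + 20*t^2 + 32*t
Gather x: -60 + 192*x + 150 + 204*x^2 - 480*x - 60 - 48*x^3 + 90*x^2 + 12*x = -48*x^3 + 294*x^2 - 276*x + 30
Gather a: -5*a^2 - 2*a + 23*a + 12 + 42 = -5*a^2 + 21*a + 54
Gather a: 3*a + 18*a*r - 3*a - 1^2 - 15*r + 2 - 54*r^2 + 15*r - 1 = 18*a*r - 54*r^2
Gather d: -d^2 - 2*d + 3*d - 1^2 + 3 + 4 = -d^2 + d + 6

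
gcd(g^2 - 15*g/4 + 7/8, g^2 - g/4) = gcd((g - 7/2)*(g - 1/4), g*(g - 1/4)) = g - 1/4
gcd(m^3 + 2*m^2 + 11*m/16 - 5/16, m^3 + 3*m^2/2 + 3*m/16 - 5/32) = m^2 + m - 5/16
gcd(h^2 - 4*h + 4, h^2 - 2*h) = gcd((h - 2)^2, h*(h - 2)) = h - 2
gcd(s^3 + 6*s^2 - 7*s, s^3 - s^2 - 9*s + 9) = s - 1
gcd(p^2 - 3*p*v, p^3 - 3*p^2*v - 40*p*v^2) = p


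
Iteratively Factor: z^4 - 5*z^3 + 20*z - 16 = (z - 4)*(z^3 - z^2 - 4*z + 4) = (z - 4)*(z - 2)*(z^2 + z - 2) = (z - 4)*(z - 2)*(z + 2)*(z - 1)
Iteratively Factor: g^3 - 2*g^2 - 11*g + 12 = (g - 4)*(g^2 + 2*g - 3) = (g - 4)*(g - 1)*(g + 3)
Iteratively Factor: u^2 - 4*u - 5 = (u + 1)*(u - 5)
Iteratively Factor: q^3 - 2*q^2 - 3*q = (q)*(q^2 - 2*q - 3) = q*(q - 3)*(q + 1)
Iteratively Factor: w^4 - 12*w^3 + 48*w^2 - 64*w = (w - 4)*(w^3 - 8*w^2 + 16*w) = (w - 4)^2*(w^2 - 4*w) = (w - 4)^3*(w)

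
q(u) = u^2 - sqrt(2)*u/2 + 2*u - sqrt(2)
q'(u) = 2*u - sqrt(2)/2 + 2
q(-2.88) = 3.16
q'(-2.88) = -4.47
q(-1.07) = -1.65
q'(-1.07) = -0.85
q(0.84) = 0.38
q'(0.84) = 2.97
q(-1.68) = -0.76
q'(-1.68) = -2.07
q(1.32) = 2.03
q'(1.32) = 3.93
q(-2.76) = 2.64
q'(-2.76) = -4.23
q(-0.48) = -1.80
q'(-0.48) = 0.33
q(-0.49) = -1.81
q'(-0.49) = 0.31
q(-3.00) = 3.71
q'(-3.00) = -4.71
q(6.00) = 42.34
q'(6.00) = 13.29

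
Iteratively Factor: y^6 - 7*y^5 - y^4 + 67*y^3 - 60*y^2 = (y + 3)*(y^5 - 10*y^4 + 29*y^3 - 20*y^2) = (y - 4)*(y + 3)*(y^4 - 6*y^3 + 5*y^2) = (y - 4)*(y - 1)*(y + 3)*(y^3 - 5*y^2) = (y - 5)*(y - 4)*(y - 1)*(y + 3)*(y^2) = y*(y - 5)*(y - 4)*(y - 1)*(y + 3)*(y)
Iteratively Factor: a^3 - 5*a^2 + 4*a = (a)*(a^2 - 5*a + 4) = a*(a - 4)*(a - 1)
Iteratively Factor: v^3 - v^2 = (v - 1)*(v^2) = v*(v - 1)*(v)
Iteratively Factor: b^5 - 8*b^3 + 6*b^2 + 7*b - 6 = (b + 3)*(b^4 - 3*b^3 + b^2 + 3*b - 2) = (b - 2)*(b + 3)*(b^3 - b^2 - b + 1) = (b - 2)*(b - 1)*(b + 3)*(b^2 - 1) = (b - 2)*(b - 1)*(b + 1)*(b + 3)*(b - 1)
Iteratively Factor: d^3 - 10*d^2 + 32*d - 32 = (d - 4)*(d^2 - 6*d + 8) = (d - 4)^2*(d - 2)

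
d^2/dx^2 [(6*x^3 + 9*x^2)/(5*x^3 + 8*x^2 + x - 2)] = 6*(-5*x^4 - 20*x^3 + 120*x^2 + 12)/(125*x^7 + 350*x^6 + 210*x^5 - 168*x^4 - 147*x^3 + 42*x^2 + 28*x - 8)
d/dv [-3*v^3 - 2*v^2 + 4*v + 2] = -9*v^2 - 4*v + 4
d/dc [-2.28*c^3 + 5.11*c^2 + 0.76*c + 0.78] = -6.84*c^2 + 10.22*c + 0.76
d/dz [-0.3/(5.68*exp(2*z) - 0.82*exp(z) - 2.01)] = (3.408*exp(z) - 0.246)*exp(z)/(-5.68*exp(2*z) + 0.82*exp(z) + 2.01)^2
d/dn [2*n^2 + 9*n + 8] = 4*n + 9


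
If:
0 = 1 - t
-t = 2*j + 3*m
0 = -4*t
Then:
No Solution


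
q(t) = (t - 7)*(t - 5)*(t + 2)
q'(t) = (t - 7)*(t - 5) + (t - 7)*(t + 2) + (t - 5)*(t + 2) = 3*t^2 - 20*t + 11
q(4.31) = 11.71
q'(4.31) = -19.47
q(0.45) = 73.02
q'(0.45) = 2.61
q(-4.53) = -278.00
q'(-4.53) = 163.16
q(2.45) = 51.63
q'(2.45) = -19.99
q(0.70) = 73.14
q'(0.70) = -1.53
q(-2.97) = -77.08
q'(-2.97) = 96.86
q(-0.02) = 69.78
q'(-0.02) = 11.40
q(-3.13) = -93.06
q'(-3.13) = 102.99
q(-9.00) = -1568.00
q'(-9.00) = 434.00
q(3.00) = 40.00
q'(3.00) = -22.00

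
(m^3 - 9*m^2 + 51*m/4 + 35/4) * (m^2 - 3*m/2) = m^5 - 21*m^4/2 + 105*m^3/4 - 83*m^2/8 - 105*m/8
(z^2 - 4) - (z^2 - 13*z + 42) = 13*z - 46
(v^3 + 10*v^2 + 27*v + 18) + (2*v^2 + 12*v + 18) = v^3 + 12*v^2 + 39*v + 36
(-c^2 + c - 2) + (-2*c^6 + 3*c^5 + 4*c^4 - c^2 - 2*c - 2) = -2*c^6 + 3*c^5 + 4*c^4 - 2*c^2 - c - 4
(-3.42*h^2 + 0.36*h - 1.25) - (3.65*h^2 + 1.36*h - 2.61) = -7.07*h^2 - 1.0*h + 1.36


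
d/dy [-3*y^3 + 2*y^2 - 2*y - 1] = -9*y^2 + 4*y - 2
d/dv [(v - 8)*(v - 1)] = 2*v - 9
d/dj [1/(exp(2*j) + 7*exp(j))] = (-2*exp(j) - 7)*exp(-j)/(exp(j) + 7)^2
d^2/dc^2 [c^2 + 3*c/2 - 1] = 2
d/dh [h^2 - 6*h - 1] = 2*h - 6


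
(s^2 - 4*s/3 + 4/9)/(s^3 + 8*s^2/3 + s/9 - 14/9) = (3*s - 2)/(3*s^2 + 10*s + 7)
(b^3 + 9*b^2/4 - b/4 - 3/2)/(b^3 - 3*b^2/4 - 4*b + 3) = (b + 1)/(b - 2)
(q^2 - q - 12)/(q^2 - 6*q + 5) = (q^2 - q - 12)/(q^2 - 6*q + 5)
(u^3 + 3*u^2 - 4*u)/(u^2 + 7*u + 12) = u*(u - 1)/(u + 3)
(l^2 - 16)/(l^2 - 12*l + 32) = (l + 4)/(l - 8)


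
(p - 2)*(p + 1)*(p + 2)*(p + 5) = p^4 + 6*p^3 + p^2 - 24*p - 20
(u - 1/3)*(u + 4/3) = u^2 + u - 4/9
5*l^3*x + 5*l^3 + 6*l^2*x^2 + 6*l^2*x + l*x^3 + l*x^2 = (l + x)*(5*l + x)*(l*x + l)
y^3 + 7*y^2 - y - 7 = (y - 1)*(y + 1)*(y + 7)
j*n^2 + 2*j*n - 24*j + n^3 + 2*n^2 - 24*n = (j + n)*(n - 4)*(n + 6)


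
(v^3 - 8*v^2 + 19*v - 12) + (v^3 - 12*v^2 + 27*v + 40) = 2*v^3 - 20*v^2 + 46*v + 28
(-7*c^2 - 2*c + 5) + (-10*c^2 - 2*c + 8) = -17*c^2 - 4*c + 13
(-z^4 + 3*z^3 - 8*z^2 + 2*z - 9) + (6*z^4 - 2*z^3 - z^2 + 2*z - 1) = 5*z^4 + z^3 - 9*z^2 + 4*z - 10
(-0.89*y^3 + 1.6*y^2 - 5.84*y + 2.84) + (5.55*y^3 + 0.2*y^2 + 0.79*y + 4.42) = 4.66*y^3 + 1.8*y^2 - 5.05*y + 7.26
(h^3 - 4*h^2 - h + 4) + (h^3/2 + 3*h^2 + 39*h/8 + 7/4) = 3*h^3/2 - h^2 + 31*h/8 + 23/4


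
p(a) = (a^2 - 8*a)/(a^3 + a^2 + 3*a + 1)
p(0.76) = -1.28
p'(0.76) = 0.36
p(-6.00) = -0.43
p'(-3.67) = -0.40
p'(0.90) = 0.50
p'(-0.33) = -1169.42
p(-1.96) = -2.28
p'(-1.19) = -2.95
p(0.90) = -1.22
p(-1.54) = -3.00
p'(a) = (2*a - 8)/(a^3 + a^2 + 3*a + 1) + (a^2 - 8*a)*(-3*a^2 - 2*a - 3)/(a^3 + a^2 + 3*a + 1)^2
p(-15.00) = -0.11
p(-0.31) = 18.90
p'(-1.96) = -1.43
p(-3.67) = -0.93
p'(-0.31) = -433.19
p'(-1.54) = -2.04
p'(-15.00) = -0.01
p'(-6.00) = -0.11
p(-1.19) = -3.85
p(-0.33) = 33.13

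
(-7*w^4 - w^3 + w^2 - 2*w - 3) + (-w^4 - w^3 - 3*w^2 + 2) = -8*w^4 - 2*w^3 - 2*w^2 - 2*w - 1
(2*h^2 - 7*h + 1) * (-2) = -4*h^2 + 14*h - 2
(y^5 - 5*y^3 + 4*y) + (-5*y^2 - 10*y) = y^5 - 5*y^3 - 5*y^2 - 6*y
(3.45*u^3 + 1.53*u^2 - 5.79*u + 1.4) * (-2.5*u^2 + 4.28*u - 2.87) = -8.625*u^5 + 10.941*u^4 + 11.1219*u^3 - 32.6723*u^2 + 22.6093*u - 4.018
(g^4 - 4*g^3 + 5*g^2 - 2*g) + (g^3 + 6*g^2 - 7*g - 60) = g^4 - 3*g^3 + 11*g^2 - 9*g - 60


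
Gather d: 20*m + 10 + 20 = 20*m + 30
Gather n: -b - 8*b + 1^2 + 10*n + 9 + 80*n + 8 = -9*b + 90*n + 18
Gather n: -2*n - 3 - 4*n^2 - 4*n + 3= -4*n^2 - 6*n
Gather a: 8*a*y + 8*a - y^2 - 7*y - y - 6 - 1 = a*(8*y + 8) - y^2 - 8*y - 7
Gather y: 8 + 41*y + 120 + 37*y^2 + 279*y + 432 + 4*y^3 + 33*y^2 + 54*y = 4*y^3 + 70*y^2 + 374*y + 560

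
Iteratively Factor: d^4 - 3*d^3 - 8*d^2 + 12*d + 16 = (d + 2)*(d^3 - 5*d^2 + 2*d + 8) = (d - 2)*(d + 2)*(d^2 - 3*d - 4) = (d - 2)*(d + 1)*(d + 2)*(d - 4)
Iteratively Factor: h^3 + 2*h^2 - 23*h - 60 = (h + 3)*(h^2 - h - 20) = (h + 3)*(h + 4)*(h - 5)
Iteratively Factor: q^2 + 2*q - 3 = (q + 3)*(q - 1)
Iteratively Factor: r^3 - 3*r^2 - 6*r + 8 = (r - 4)*(r^2 + r - 2) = (r - 4)*(r + 2)*(r - 1)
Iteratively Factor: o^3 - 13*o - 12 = (o + 1)*(o^2 - o - 12) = (o + 1)*(o + 3)*(o - 4)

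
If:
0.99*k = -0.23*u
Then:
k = -0.232323232323232*u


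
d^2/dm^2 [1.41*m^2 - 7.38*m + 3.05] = 2.82000000000000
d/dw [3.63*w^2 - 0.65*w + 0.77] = 7.26*w - 0.65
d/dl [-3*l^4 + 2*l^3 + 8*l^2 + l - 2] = -12*l^3 + 6*l^2 + 16*l + 1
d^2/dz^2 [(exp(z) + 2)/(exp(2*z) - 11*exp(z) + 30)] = (exp(4*z) + 19*exp(3*z) - 246*exp(2*z) + 332*exp(z) + 1560)*exp(z)/(exp(6*z) - 33*exp(5*z) + 453*exp(4*z) - 3311*exp(3*z) + 13590*exp(2*z) - 29700*exp(z) + 27000)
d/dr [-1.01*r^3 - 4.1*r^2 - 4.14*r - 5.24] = -3.03*r^2 - 8.2*r - 4.14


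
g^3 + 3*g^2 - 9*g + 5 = (g - 1)^2*(g + 5)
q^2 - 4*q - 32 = (q - 8)*(q + 4)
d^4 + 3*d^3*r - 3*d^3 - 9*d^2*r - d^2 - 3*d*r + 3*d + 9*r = (d - 3)*(d - 1)*(d + 1)*(d + 3*r)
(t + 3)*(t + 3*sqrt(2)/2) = t^2 + 3*sqrt(2)*t/2 + 3*t + 9*sqrt(2)/2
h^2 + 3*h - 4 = (h - 1)*(h + 4)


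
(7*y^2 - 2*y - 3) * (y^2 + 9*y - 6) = 7*y^4 + 61*y^3 - 63*y^2 - 15*y + 18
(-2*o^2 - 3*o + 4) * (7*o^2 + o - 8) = -14*o^4 - 23*o^3 + 41*o^2 + 28*o - 32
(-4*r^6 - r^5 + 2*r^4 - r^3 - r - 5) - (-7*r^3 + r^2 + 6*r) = -4*r^6 - r^5 + 2*r^4 + 6*r^3 - r^2 - 7*r - 5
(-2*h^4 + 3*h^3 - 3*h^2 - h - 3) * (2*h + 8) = -4*h^5 - 10*h^4 + 18*h^3 - 26*h^2 - 14*h - 24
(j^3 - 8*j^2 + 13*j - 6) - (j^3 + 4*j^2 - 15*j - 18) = -12*j^2 + 28*j + 12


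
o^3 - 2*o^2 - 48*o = o*(o - 8)*(o + 6)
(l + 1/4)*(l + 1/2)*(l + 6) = l^3 + 27*l^2/4 + 37*l/8 + 3/4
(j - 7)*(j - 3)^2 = j^3 - 13*j^2 + 51*j - 63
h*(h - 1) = h^2 - h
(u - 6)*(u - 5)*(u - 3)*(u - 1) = u^4 - 15*u^3 + 77*u^2 - 153*u + 90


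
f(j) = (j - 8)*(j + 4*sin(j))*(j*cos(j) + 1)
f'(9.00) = -106.83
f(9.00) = -76.67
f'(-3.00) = 59.69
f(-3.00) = 155.66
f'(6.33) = -21.02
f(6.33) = -79.70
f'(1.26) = 16.80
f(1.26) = -47.32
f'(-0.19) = -26.27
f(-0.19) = 6.30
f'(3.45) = -35.33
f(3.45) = 23.27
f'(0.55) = -55.50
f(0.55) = -28.90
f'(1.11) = -3.82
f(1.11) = -48.29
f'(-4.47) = 27.75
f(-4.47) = 15.17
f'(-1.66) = -108.62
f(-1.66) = 62.58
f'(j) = (j - 8)*(j + 4*sin(j))*(-j*sin(j) + cos(j)) + (j - 8)*(j*cos(j) + 1)*(4*cos(j) + 1) + (j + 4*sin(j))*(j*cos(j) + 1)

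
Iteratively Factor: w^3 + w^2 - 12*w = (w)*(w^2 + w - 12) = w*(w + 4)*(w - 3)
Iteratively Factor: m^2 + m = (m + 1)*(m)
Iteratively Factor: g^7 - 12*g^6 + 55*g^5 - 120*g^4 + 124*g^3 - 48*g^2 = (g - 1)*(g^6 - 11*g^5 + 44*g^4 - 76*g^3 + 48*g^2) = g*(g - 1)*(g^5 - 11*g^4 + 44*g^3 - 76*g^2 + 48*g) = g*(g - 3)*(g - 1)*(g^4 - 8*g^3 + 20*g^2 - 16*g) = g*(g - 3)*(g - 2)*(g - 1)*(g^3 - 6*g^2 + 8*g) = g*(g - 4)*(g - 3)*(g - 2)*(g - 1)*(g^2 - 2*g) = g*(g - 4)*(g - 3)*(g - 2)^2*(g - 1)*(g)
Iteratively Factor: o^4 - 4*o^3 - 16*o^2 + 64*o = (o - 4)*(o^3 - 16*o) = (o - 4)*(o + 4)*(o^2 - 4*o) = o*(o - 4)*(o + 4)*(o - 4)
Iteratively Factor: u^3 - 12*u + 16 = (u + 4)*(u^2 - 4*u + 4) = (u - 2)*(u + 4)*(u - 2)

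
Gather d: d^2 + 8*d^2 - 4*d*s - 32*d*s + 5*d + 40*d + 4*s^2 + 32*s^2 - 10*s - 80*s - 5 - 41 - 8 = 9*d^2 + d*(45 - 36*s) + 36*s^2 - 90*s - 54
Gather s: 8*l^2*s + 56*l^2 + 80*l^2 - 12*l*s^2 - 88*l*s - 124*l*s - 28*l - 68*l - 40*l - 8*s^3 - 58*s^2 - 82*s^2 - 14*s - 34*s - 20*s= 136*l^2 - 136*l - 8*s^3 + s^2*(-12*l - 140) + s*(8*l^2 - 212*l - 68)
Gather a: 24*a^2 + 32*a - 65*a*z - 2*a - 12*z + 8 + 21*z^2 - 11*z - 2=24*a^2 + a*(30 - 65*z) + 21*z^2 - 23*z + 6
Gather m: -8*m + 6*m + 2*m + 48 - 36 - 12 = 0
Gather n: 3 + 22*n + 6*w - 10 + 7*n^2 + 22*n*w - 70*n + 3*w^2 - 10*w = 7*n^2 + n*(22*w - 48) + 3*w^2 - 4*w - 7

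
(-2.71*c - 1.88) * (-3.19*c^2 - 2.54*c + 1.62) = 8.6449*c^3 + 12.8806*c^2 + 0.385*c - 3.0456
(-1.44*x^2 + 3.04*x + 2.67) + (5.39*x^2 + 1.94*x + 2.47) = 3.95*x^2 + 4.98*x + 5.14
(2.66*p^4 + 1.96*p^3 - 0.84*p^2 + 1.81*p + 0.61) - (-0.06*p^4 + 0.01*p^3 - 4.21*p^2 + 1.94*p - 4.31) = 2.72*p^4 + 1.95*p^3 + 3.37*p^2 - 0.13*p + 4.92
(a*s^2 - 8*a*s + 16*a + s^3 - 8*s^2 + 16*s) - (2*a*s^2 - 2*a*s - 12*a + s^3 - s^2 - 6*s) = -a*s^2 - 6*a*s + 28*a - 7*s^2 + 22*s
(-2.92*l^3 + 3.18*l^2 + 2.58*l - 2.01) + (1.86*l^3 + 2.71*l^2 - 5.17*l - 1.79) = -1.06*l^3 + 5.89*l^2 - 2.59*l - 3.8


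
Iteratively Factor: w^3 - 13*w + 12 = (w - 3)*(w^2 + 3*w - 4) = (w - 3)*(w - 1)*(w + 4)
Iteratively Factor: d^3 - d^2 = (d)*(d^2 - d) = d*(d - 1)*(d)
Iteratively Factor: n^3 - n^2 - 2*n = (n + 1)*(n^2 - 2*n) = n*(n + 1)*(n - 2)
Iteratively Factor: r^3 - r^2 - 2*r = (r + 1)*(r^2 - 2*r) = r*(r + 1)*(r - 2)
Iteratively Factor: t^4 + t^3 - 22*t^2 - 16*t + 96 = (t - 4)*(t^3 + 5*t^2 - 2*t - 24) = (t - 4)*(t + 4)*(t^2 + t - 6) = (t - 4)*(t + 3)*(t + 4)*(t - 2)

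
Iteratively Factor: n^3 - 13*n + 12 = (n - 3)*(n^2 + 3*n - 4) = (n - 3)*(n + 4)*(n - 1)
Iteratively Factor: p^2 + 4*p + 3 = (p + 3)*(p + 1)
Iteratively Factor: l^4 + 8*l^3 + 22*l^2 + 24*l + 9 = (l + 3)*(l^3 + 5*l^2 + 7*l + 3) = (l + 1)*(l + 3)*(l^2 + 4*l + 3) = (l + 1)^2*(l + 3)*(l + 3)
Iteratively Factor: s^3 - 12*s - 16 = (s + 2)*(s^2 - 2*s - 8) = (s + 2)^2*(s - 4)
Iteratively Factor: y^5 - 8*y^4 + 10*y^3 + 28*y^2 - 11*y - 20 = (y - 4)*(y^4 - 4*y^3 - 6*y^2 + 4*y + 5) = (y - 4)*(y + 1)*(y^3 - 5*y^2 - y + 5) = (y - 5)*(y - 4)*(y + 1)*(y^2 - 1) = (y - 5)*(y - 4)*(y - 1)*(y + 1)*(y + 1)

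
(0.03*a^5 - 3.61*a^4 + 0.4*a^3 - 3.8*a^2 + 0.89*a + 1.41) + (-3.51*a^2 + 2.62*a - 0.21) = 0.03*a^5 - 3.61*a^4 + 0.4*a^3 - 7.31*a^2 + 3.51*a + 1.2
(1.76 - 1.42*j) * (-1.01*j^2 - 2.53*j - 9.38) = 1.4342*j^3 + 1.815*j^2 + 8.8668*j - 16.5088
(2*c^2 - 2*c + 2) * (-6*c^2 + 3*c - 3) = -12*c^4 + 18*c^3 - 24*c^2 + 12*c - 6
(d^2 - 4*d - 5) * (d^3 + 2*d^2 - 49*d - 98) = d^5 - 2*d^4 - 62*d^3 + 88*d^2 + 637*d + 490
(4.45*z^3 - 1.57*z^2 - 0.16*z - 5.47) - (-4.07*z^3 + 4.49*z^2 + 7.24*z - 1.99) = 8.52*z^3 - 6.06*z^2 - 7.4*z - 3.48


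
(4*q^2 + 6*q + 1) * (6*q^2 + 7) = 24*q^4 + 36*q^3 + 34*q^2 + 42*q + 7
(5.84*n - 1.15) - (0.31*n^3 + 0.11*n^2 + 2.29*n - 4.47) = -0.31*n^3 - 0.11*n^2 + 3.55*n + 3.32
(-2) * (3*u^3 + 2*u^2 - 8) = -6*u^3 - 4*u^2 + 16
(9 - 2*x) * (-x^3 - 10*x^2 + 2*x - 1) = 2*x^4 + 11*x^3 - 94*x^2 + 20*x - 9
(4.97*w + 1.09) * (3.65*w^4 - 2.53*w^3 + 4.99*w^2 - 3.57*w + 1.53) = 18.1405*w^5 - 8.5956*w^4 + 22.0426*w^3 - 12.3038*w^2 + 3.7128*w + 1.6677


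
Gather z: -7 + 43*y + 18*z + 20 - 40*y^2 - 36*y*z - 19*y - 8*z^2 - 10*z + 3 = -40*y^2 + 24*y - 8*z^2 + z*(8 - 36*y) + 16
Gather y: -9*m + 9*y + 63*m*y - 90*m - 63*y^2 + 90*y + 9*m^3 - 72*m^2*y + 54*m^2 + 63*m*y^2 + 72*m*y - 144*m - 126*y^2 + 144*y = 9*m^3 + 54*m^2 - 243*m + y^2*(63*m - 189) + y*(-72*m^2 + 135*m + 243)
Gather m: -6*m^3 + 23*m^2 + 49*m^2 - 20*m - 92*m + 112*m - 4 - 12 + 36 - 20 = -6*m^3 + 72*m^2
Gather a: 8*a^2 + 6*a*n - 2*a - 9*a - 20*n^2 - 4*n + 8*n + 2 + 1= 8*a^2 + a*(6*n - 11) - 20*n^2 + 4*n + 3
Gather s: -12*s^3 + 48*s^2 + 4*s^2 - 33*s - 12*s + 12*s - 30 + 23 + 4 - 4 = -12*s^3 + 52*s^2 - 33*s - 7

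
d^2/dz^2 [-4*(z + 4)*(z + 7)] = -8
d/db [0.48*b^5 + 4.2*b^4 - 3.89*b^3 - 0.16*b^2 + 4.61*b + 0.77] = 2.4*b^4 + 16.8*b^3 - 11.67*b^2 - 0.32*b + 4.61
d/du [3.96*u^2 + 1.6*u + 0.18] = 7.92*u + 1.6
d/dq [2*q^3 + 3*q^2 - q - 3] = 6*q^2 + 6*q - 1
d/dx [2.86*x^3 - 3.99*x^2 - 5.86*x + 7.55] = 8.58*x^2 - 7.98*x - 5.86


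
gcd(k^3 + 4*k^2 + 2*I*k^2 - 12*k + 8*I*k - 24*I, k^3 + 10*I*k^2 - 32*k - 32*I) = k + 2*I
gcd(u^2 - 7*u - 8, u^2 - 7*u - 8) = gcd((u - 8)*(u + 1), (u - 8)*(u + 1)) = u^2 - 7*u - 8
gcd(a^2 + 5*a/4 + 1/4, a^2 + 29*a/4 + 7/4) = a + 1/4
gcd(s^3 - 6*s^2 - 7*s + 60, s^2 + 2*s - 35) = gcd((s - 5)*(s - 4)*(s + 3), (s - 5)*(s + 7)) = s - 5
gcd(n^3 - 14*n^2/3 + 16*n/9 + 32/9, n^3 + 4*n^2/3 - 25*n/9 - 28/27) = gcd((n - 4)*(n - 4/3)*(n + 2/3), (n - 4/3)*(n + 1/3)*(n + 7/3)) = n - 4/3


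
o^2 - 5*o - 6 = (o - 6)*(o + 1)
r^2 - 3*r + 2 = (r - 2)*(r - 1)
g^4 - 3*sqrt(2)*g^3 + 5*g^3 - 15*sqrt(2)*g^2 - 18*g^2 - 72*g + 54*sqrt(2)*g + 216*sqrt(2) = (g - 4)*(g + 3)*(g + 6)*(g - 3*sqrt(2))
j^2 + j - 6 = (j - 2)*(j + 3)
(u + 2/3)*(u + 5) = u^2 + 17*u/3 + 10/3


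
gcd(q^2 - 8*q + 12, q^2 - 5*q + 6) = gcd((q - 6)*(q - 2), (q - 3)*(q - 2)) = q - 2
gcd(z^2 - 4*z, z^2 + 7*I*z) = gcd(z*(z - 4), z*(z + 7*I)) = z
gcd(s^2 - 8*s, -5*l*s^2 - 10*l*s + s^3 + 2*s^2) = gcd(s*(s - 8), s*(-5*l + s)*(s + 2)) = s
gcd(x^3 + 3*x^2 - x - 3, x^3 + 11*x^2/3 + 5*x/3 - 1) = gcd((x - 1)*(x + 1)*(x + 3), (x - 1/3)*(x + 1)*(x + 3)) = x^2 + 4*x + 3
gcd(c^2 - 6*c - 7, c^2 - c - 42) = c - 7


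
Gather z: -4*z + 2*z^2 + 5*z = 2*z^2 + z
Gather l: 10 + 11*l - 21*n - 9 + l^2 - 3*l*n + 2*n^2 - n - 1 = l^2 + l*(11 - 3*n) + 2*n^2 - 22*n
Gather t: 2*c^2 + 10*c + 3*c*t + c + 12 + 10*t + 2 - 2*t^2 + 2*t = 2*c^2 + 11*c - 2*t^2 + t*(3*c + 12) + 14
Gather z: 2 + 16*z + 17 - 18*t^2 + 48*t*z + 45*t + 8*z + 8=-18*t^2 + 45*t + z*(48*t + 24) + 27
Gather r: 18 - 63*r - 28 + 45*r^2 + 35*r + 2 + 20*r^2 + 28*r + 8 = 65*r^2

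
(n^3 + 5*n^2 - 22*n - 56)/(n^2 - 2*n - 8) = n + 7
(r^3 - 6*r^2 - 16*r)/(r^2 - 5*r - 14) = r*(r - 8)/(r - 7)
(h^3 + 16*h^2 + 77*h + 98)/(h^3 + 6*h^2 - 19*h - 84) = (h^2 + 9*h + 14)/(h^2 - h - 12)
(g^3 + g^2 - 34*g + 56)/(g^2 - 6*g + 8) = g + 7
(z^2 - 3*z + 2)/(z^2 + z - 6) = (z - 1)/(z + 3)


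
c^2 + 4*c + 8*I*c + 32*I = (c + 4)*(c + 8*I)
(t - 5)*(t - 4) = t^2 - 9*t + 20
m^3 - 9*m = m*(m - 3)*(m + 3)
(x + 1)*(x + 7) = x^2 + 8*x + 7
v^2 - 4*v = v*(v - 4)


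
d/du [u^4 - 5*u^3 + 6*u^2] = u*(4*u^2 - 15*u + 12)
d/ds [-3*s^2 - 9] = -6*s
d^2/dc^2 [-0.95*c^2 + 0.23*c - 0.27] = -1.90000000000000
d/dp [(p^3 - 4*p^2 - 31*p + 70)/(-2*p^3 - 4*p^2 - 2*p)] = (-3*p^3 - 29*p^2 + 105*p + 35)/(p^2*(p^3 + 3*p^2 + 3*p + 1))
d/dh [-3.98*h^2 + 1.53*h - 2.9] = 1.53 - 7.96*h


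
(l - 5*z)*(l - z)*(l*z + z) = l^3*z - 6*l^2*z^2 + l^2*z + 5*l*z^3 - 6*l*z^2 + 5*z^3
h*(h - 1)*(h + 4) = h^3 + 3*h^2 - 4*h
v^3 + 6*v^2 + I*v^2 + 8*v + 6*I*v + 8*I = (v + 2)*(v + 4)*(v + I)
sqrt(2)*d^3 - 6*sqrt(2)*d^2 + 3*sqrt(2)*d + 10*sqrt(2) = (d - 5)*(d - 2)*(sqrt(2)*d + sqrt(2))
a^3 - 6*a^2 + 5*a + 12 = (a - 4)*(a - 3)*(a + 1)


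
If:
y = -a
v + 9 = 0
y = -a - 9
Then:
No Solution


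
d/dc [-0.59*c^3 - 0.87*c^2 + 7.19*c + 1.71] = -1.77*c^2 - 1.74*c + 7.19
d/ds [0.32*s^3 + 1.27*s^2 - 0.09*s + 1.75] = 0.96*s^2 + 2.54*s - 0.09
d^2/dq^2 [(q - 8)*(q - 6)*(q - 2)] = 6*q - 32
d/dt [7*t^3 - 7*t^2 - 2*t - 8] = 21*t^2 - 14*t - 2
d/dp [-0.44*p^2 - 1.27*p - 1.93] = -0.88*p - 1.27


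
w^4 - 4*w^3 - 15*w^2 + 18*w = w*(w - 6)*(w - 1)*(w + 3)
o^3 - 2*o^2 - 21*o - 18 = (o - 6)*(o + 1)*(o + 3)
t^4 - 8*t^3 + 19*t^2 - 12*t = t*(t - 4)*(t - 3)*(t - 1)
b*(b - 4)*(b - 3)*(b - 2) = b^4 - 9*b^3 + 26*b^2 - 24*b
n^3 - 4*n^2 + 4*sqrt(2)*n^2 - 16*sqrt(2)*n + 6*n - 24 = (n - 4)*(n + sqrt(2))*(n + 3*sqrt(2))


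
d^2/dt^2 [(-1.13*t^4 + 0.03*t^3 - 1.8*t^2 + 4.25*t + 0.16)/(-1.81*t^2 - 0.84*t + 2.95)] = (7.40398599999999*t^6 + 10.308312*t^5 - 31.417842*t^4 - 78.485236*t^3 + 172.973484*t^2 - 139.183284*t + 8.331568)/(5.929741*t^6 + 8.255772*t^5 - 25.162077*t^4 - 26.318376*t^3 + 41.010015*t^2 + 21.9303*t - 25.672375)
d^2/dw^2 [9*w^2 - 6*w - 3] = 18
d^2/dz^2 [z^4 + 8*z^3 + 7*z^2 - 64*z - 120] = 12*z^2 + 48*z + 14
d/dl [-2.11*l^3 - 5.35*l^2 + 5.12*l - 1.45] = -6.33*l^2 - 10.7*l + 5.12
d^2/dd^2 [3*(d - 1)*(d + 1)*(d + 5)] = 18*d + 30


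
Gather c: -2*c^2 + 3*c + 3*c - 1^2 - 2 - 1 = -2*c^2 + 6*c - 4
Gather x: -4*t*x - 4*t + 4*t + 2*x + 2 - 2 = x*(2 - 4*t)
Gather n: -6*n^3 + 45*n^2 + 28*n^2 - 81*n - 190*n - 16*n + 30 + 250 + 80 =-6*n^3 + 73*n^2 - 287*n + 360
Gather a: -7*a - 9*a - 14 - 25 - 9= -16*a - 48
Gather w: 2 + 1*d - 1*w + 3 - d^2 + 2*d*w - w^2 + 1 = -d^2 + d - w^2 + w*(2*d - 1) + 6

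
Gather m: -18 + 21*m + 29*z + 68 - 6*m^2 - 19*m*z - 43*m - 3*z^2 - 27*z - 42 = -6*m^2 + m*(-19*z - 22) - 3*z^2 + 2*z + 8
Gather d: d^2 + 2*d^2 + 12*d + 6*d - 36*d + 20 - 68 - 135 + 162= 3*d^2 - 18*d - 21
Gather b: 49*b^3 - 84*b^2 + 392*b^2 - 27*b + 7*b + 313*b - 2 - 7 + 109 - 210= 49*b^3 + 308*b^2 + 293*b - 110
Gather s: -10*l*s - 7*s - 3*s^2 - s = -3*s^2 + s*(-10*l - 8)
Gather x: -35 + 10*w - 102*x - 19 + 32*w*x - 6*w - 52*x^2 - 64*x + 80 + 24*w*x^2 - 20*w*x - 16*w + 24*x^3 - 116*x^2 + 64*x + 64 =-12*w + 24*x^3 + x^2*(24*w - 168) + x*(12*w - 102) + 90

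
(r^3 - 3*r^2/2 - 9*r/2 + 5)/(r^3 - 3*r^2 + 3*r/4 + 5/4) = 2*(r + 2)/(2*r + 1)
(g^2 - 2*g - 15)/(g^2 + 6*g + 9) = (g - 5)/(g + 3)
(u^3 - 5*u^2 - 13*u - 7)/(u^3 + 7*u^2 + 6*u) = (u^2 - 6*u - 7)/(u*(u + 6))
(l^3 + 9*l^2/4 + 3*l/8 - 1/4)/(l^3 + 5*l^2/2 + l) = (l - 1/4)/l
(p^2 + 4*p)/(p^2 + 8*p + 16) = p/(p + 4)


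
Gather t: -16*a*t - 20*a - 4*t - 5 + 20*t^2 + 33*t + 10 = -20*a + 20*t^2 + t*(29 - 16*a) + 5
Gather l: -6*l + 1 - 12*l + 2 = 3 - 18*l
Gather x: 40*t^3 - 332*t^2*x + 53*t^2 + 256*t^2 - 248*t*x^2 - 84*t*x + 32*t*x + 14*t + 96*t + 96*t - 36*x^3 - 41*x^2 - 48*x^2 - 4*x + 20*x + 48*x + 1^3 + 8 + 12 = 40*t^3 + 309*t^2 + 206*t - 36*x^3 + x^2*(-248*t - 89) + x*(-332*t^2 - 52*t + 64) + 21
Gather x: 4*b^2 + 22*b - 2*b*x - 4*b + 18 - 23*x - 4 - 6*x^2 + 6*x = 4*b^2 + 18*b - 6*x^2 + x*(-2*b - 17) + 14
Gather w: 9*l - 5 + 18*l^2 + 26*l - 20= 18*l^2 + 35*l - 25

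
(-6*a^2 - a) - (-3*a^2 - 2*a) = -3*a^2 + a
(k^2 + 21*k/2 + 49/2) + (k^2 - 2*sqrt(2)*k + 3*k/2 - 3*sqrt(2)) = 2*k^2 - 2*sqrt(2)*k + 12*k - 3*sqrt(2) + 49/2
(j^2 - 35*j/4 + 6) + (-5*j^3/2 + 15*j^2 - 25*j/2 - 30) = -5*j^3/2 + 16*j^2 - 85*j/4 - 24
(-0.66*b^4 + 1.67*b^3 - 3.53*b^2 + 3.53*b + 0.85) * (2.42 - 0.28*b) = 0.1848*b^5 - 2.0648*b^4 + 5.0298*b^3 - 9.531*b^2 + 8.3046*b + 2.057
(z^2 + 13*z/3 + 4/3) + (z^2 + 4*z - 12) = 2*z^2 + 25*z/3 - 32/3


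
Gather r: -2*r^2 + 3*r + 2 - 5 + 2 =-2*r^2 + 3*r - 1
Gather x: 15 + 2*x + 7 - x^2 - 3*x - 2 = -x^2 - x + 20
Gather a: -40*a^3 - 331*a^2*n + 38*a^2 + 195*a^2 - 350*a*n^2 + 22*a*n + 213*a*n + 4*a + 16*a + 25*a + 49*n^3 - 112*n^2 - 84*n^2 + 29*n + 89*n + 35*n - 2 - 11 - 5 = -40*a^3 + a^2*(233 - 331*n) + a*(-350*n^2 + 235*n + 45) + 49*n^3 - 196*n^2 + 153*n - 18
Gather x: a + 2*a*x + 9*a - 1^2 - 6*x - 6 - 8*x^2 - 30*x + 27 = 10*a - 8*x^2 + x*(2*a - 36) + 20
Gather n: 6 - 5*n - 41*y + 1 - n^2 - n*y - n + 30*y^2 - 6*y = -n^2 + n*(-y - 6) + 30*y^2 - 47*y + 7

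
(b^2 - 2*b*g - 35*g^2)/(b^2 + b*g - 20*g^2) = (b - 7*g)/(b - 4*g)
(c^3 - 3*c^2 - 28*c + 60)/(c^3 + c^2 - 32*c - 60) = (c - 2)/(c + 2)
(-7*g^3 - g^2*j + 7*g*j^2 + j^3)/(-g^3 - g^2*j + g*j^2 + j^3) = (7*g + j)/(g + j)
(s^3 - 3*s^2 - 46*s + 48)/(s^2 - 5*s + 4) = (s^2 - 2*s - 48)/(s - 4)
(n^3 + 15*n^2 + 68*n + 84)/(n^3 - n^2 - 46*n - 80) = (n^2 + 13*n + 42)/(n^2 - 3*n - 40)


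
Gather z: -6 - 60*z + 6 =-60*z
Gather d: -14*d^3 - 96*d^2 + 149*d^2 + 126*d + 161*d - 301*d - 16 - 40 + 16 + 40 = -14*d^3 + 53*d^2 - 14*d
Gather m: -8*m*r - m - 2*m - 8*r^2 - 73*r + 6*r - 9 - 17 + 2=m*(-8*r - 3) - 8*r^2 - 67*r - 24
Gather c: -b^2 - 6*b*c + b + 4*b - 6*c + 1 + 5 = -b^2 + 5*b + c*(-6*b - 6) + 6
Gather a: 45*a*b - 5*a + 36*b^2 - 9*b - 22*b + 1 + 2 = a*(45*b - 5) + 36*b^2 - 31*b + 3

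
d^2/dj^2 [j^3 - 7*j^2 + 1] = 6*j - 14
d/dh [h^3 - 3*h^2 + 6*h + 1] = 3*h^2 - 6*h + 6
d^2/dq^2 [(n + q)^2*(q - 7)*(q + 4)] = 2*n^2 + 12*n*q - 12*n + 12*q^2 - 18*q - 56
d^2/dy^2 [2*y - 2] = 0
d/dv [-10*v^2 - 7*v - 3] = -20*v - 7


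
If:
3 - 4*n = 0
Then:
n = 3/4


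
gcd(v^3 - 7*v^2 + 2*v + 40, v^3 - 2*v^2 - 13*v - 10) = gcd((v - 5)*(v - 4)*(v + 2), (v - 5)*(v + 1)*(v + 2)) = v^2 - 3*v - 10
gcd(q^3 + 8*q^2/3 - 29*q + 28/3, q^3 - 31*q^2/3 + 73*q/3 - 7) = q - 1/3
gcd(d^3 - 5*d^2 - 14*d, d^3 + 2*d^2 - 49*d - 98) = d^2 - 5*d - 14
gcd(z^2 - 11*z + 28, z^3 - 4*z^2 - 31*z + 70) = z - 7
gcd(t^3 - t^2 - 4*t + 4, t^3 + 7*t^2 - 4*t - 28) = t^2 - 4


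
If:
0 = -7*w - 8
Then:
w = -8/7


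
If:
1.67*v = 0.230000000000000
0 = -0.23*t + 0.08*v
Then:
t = 0.05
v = 0.14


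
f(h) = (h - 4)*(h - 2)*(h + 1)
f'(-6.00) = 170.00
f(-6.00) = -400.00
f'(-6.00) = 170.00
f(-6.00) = -400.00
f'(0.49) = -2.18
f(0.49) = 7.90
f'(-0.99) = 14.84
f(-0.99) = 0.15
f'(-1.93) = 32.47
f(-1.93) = -21.67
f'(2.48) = -4.35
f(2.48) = -2.54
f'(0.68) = -3.41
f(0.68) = 7.36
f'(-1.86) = 30.98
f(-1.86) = -19.45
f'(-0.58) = 8.81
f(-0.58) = 4.96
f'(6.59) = 66.38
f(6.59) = 90.23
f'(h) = (h - 4)*(h - 2) + (h - 4)*(h + 1) + (h - 2)*(h + 1) = 3*h^2 - 10*h + 2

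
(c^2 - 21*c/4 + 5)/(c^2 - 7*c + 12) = (c - 5/4)/(c - 3)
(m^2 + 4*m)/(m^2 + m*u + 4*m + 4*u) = m/(m + u)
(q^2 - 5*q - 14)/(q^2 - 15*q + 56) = (q + 2)/(q - 8)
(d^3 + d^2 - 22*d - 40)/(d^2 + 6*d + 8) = d - 5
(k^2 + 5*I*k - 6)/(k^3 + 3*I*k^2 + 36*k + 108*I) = (k + 2*I)/(k^2 + 36)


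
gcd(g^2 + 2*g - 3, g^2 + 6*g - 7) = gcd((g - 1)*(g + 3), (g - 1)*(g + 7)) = g - 1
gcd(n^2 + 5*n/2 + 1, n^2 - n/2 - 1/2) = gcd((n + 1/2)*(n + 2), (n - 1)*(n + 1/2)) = n + 1/2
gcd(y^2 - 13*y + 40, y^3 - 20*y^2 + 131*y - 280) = y^2 - 13*y + 40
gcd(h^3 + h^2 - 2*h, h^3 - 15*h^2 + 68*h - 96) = 1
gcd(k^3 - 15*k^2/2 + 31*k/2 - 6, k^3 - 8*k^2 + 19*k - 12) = k^2 - 7*k + 12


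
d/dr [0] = 0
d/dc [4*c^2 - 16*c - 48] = 8*c - 16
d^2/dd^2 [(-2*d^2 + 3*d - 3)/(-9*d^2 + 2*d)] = 6*(-69*d^3 + 243*d^2 - 54*d + 4)/(d^3*(729*d^3 - 486*d^2 + 108*d - 8))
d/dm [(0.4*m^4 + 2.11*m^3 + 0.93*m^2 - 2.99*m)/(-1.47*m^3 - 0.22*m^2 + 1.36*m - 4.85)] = (-0.588*m^6 - 0.176*m^5 + 2.5349*m^4 - 10.8114*m^3 - 30.0935*m^2 - 9.021*m + 14.5015)/(2.1609*m^6 + 0.6468*m^5 - 3.95*m^4 + 13.6606*m^3 + 3.9836*m^2 - 13.192*m + 23.5225)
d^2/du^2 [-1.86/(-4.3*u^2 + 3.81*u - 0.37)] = (-68.7828*u^2 + 60.94476*u + 1.86*(8.6*u - 3.81)*(17.2*u - 7.62) - 5.91852)/(4.3*u^2 - 3.81*u + 0.37)^3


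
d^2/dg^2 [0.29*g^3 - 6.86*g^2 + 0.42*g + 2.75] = 1.74*g - 13.72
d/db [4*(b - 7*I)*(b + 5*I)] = 8*b - 8*I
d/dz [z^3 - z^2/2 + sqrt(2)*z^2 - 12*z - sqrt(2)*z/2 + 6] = 3*z^2 - z + 2*sqrt(2)*z - 12 - sqrt(2)/2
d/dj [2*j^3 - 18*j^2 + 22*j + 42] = 6*j^2 - 36*j + 22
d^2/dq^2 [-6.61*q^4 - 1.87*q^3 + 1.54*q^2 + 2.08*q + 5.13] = -79.32*q^2 - 11.22*q + 3.08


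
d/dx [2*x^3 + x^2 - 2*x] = 6*x^2 + 2*x - 2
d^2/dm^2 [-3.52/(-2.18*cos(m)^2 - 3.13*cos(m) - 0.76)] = (-66.913792*(1 - cos(m)^2)^2 - 72.055104*cos(m)^3 - 44.61424*cos(m)^2 + 152.483584*cos(m) + 124.220096)/(2.18*cos(m)^2 + 3.13*cos(m) + 0.76)^3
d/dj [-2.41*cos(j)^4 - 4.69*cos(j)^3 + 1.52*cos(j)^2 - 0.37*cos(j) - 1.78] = (9.64*cos(j)^3 + 14.07*cos(j)^2 - 3.04*cos(j) + 0.37)*sin(j)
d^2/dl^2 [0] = 0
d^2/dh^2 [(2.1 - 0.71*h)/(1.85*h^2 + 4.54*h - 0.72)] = (-(0.71*h - 2.1)*(3.7*h + 4.54)*(7.4*h + 9.08) + (7.881*h - 1.3232)*(1.85*h^2 + 4.54*h - 0.72))/(1.85*h^2 + 4.54*h - 0.72)^3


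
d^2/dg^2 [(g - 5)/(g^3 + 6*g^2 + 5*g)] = 2*(3*g^5 - 12*g^4 - 209*g^3 - 615*g^2 - 450*g - 125)/(g^3*(g^6 + 18*g^5 + 123*g^4 + 396*g^3 + 615*g^2 + 450*g + 125))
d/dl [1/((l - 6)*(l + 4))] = 2*(1 - l)/(l^4 - 4*l^3 - 44*l^2 + 96*l + 576)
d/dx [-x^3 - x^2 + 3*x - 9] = -3*x^2 - 2*x + 3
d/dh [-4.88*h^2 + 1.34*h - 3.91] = 1.34 - 9.76*h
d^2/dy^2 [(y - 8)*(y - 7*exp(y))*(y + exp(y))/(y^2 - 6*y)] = 2*(-3*y^6*exp(y) - 14*y^5*exp(2*y) + 60*y^5*exp(y) + 294*y^4*exp(2*y) - 408*y^4*exp(y) - 2163*y^3*exp(2*y) + 948*y^3*exp(y) - 12*y^3 + 6216*y^2*exp(2*y) - 5040*y*exp(2*y) + 2016*exp(2*y))/(y^3*(y^3 - 18*y^2 + 108*y - 216))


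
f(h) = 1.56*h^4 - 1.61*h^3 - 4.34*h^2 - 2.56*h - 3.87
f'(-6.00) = -1472.20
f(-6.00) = 2224.77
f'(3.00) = 96.41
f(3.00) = 32.28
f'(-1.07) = -6.45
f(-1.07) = -2.08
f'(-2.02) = -56.17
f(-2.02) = 22.84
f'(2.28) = 26.50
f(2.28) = -9.19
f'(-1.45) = -19.15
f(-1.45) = 2.52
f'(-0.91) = -3.36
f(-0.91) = -2.85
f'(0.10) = -3.47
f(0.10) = -4.17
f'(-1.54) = -23.44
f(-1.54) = 4.43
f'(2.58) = 50.06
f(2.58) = 2.11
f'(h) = 6.24*h^3 - 4.83*h^2 - 8.68*h - 2.56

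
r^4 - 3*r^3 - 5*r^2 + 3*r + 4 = (r - 4)*(r - 1)*(r + 1)^2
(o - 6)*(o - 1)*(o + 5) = o^3 - 2*o^2 - 29*o + 30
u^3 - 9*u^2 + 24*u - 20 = (u - 5)*(u - 2)^2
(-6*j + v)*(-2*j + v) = 12*j^2 - 8*j*v + v^2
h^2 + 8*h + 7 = (h + 1)*(h + 7)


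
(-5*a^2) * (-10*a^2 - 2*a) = 50*a^4 + 10*a^3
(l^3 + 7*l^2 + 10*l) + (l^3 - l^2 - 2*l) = 2*l^3 + 6*l^2 + 8*l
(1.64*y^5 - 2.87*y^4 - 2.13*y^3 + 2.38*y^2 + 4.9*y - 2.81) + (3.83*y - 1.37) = 1.64*y^5 - 2.87*y^4 - 2.13*y^3 + 2.38*y^2 + 8.73*y - 4.18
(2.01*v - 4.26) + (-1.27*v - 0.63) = 0.74*v - 4.89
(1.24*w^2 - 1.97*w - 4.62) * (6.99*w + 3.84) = 8.6676*w^3 - 9.0087*w^2 - 39.8586*w - 17.7408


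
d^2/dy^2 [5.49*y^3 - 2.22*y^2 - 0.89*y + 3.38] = 32.94*y - 4.44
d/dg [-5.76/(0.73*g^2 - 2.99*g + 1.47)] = (8.4096*g - 17.2224)/(0.73*g^2 - 2.99*g + 1.47)^2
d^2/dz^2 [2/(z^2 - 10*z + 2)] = 4*(-z^2 + 10*z + 4*(z - 5)^2 - 2)/(z^2 - 10*z + 2)^3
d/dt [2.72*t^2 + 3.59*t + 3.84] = 5.44*t + 3.59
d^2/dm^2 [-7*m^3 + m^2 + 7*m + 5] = 2 - 42*m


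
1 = 1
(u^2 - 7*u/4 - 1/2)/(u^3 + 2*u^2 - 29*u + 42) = (u + 1/4)/(u^2 + 4*u - 21)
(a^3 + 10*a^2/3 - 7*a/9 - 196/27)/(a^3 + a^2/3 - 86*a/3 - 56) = (a^2 + a - 28/9)/(a^2 - 2*a - 24)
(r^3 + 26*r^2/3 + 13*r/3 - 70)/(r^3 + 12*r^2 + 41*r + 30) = (r - 7/3)/(r + 1)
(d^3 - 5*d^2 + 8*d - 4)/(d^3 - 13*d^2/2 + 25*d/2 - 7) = 2*(d - 2)/(2*d - 7)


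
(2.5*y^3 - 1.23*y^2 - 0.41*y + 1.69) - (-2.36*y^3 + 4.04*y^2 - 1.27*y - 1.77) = 4.86*y^3 - 5.27*y^2 + 0.86*y + 3.46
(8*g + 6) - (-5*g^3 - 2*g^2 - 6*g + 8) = 5*g^3 + 2*g^2 + 14*g - 2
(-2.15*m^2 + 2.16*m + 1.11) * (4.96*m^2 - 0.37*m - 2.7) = -10.664*m^4 + 11.5091*m^3 + 10.5114*m^2 - 6.2427*m - 2.997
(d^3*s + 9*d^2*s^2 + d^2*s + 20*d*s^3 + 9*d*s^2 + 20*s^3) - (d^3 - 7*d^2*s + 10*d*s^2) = d^3*s - d^3 + 9*d^2*s^2 + 8*d^2*s + 20*d*s^3 - d*s^2 + 20*s^3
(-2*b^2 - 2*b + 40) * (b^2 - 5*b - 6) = -2*b^4 + 8*b^3 + 62*b^2 - 188*b - 240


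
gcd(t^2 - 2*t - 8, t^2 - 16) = t - 4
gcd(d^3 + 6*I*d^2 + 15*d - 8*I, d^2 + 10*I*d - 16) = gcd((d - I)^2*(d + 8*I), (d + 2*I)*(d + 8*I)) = d + 8*I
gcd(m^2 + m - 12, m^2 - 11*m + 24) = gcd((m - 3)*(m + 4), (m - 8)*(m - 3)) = m - 3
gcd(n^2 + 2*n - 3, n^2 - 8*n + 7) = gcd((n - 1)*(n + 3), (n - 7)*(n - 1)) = n - 1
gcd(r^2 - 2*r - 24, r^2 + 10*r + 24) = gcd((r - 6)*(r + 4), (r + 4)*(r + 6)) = r + 4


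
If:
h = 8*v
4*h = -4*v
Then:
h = 0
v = 0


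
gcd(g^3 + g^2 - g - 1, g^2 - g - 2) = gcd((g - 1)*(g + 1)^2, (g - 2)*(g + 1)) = g + 1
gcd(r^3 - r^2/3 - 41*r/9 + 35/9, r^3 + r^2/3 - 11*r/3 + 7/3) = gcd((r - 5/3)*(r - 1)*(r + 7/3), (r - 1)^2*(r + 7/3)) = r^2 + 4*r/3 - 7/3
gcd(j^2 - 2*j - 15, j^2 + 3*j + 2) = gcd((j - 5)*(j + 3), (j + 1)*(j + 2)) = 1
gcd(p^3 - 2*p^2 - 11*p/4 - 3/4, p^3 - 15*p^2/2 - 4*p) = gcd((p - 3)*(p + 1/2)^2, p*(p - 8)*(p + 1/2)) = p + 1/2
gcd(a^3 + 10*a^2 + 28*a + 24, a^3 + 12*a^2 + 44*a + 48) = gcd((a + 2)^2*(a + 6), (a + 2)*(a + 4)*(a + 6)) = a^2 + 8*a + 12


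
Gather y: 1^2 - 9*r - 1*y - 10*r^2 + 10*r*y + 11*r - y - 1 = -10*r^2 + 2*r + y*(10*r - 2)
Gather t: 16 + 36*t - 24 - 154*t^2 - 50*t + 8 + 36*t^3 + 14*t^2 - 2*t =36*t^3 - 140*t^2 - 16*t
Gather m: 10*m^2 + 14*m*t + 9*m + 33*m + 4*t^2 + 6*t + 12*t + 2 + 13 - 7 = 10*m^2 + m*(14*t + 42) + 4*t^2 + 18*t + 8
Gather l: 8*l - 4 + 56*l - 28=64*l - 32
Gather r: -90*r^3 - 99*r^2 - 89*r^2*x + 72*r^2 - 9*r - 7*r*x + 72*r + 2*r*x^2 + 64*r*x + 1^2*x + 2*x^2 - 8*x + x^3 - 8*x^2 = -90*r^3 + r^2*(-89*x - 27) + r*(2*x^2 + 57*x + 63) + x^3 - 6*x^2 - 7*x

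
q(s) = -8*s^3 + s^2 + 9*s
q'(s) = -24*s^2 + 2*s + 9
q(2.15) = -55.53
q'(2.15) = -97.64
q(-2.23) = 73.62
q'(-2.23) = -114.81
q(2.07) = -48.04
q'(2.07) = -89.70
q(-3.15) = 231.62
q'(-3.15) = -235.44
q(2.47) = -92.22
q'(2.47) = -132.48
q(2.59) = -108.97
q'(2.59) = -146.81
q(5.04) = -953.43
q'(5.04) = -590.56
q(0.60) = 4.03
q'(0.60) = 1.56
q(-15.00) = 27090.00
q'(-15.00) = -5421.00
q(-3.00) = 198.00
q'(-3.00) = -213.00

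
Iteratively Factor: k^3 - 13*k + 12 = (k + 4)*(k^2 - 4*k + 3) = (k - 3)*(k + 4)*(k - 1)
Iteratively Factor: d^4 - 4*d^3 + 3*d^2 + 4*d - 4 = (d - 2)*(d^3 - 2*d^2 - d + 2) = (d - 2)^2*(d^2 - 1) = (d - 2)^2*(d - 1)*(d + 1)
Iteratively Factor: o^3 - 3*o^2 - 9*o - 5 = (o - 5)*(o^2 + 2*o + 1) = (o - 5)*(o + 1)*(o + 1)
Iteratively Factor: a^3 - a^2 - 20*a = (a - 5)*(a^2 + 4*a) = a*(a - 5)*(a + 4)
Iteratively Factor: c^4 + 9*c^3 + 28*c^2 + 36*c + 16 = (c + 1)*(c^3 + 8*c^2 + 20*c + 16) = (c + 1)*(c + 2)*(c^2 + 6*c + 8) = (c + 1)*(c + 2)*(c + 4)*(c + 2)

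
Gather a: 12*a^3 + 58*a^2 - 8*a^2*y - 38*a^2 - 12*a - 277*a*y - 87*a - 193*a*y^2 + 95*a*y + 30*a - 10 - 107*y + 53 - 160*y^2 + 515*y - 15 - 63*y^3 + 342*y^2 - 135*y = 12*a^3 + a^2*(20 - 8*y) + a*(-193*y^2 - 182*y - 69) - 63*y^3 + 182*y^2 + 273*y + 28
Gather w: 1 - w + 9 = 10 - w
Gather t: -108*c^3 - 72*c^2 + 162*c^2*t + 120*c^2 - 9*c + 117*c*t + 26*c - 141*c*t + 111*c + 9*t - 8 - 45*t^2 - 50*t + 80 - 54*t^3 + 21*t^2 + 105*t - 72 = -108*c^3 + 48*c^2 + 128*c - 54*t^3 - 24*t^2 + t*(162*c^2 - 24*c + 64)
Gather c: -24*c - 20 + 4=-24*c - 16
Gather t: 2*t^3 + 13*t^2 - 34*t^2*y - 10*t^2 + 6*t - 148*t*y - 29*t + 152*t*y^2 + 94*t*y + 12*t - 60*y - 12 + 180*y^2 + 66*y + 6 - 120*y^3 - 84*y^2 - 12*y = 2*t^3 + t^2*(3 - 34*y) + t*(152*y^2 - 54*y - 11) - 120*y^3 + 96*y^2 - 6*y - 6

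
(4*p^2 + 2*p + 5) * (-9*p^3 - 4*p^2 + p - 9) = -36*p^5 - 34*p^4 - 49*p^3 - 54*p^2 - 13*p - 45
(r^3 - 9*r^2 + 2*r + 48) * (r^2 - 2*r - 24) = r^5 - 11*r^4 - 4*r^3 + 260*r^2 - 144*r - 1152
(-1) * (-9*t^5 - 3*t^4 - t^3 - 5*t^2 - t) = 9*t^5 + 3*t^4 + t^3 + 5*t^2 + t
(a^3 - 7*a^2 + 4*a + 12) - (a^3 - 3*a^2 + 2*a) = -4*a^2 + 2*a + 12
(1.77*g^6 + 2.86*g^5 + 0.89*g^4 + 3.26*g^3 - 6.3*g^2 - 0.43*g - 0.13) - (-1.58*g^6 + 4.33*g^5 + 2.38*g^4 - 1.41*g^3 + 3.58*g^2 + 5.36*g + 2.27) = 3.35*g^6 - 1.47*g^5 - 1.49*g^4 + 4.67*g^3 - 9.88*g^2 - 5.79*g - 2.4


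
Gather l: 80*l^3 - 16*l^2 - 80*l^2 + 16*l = 80*l^3 - 96*l^2 + 16*l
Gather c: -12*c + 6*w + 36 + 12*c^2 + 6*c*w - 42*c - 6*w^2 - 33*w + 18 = 12*c^2 + c*(6*w - 54) - 6*w^2 - 27*w + 54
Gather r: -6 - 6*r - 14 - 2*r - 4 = -8*r - 24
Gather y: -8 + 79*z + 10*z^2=10*z^2 + 79*z - 8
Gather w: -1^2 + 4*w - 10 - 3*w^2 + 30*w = -3*w^2 + 34*w - 11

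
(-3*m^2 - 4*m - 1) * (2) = -6*m^2 - 8*m - 2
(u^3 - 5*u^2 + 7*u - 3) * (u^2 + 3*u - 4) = u^5 - 2*u^4 - 12*u^3 + 38*u^2 - 37*u + 12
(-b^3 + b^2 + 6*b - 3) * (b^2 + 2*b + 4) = -b^5 - b^4 + 4*b^3 + 13*b^2 + 18*b - 12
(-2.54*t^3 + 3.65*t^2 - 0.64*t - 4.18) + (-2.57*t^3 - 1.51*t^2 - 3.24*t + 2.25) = -5.11*t^3 + 2.14*t^2 - 3.88*t - 1.93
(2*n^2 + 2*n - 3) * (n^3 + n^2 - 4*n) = 2*n^5 + 4*n^4 - 9*n^3 - 11*n^2 + 12*n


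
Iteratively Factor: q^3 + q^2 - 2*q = (q)*(q^2 + q - 2) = q*(q - 1)*(q + 2)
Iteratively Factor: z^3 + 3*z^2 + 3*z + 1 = (z + 1)*(z^2 + 2*z + 1) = (z + 1)^2*(z + 1)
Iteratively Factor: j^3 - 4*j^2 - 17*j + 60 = (j - 5)*(j^2 + j - 12) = (j - 5)*(j - 3)*(j + 4)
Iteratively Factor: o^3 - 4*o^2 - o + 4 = (o - 1)*(o^2 - 3*o - 4) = (o - 1)*(o + 1)*(o - 4)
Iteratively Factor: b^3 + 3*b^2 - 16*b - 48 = (b - 4)*(b^2 + 7*b + 12) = (b - 4)*(b + 3)*(b + 4)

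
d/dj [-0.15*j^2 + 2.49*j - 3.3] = 2.49 - 0.3*j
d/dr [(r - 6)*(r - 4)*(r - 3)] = 3*r^2 - 26*r + 54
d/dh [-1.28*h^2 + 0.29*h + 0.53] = 0.29 - 2.56*h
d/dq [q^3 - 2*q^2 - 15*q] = 3*q^2 - 4*q - 15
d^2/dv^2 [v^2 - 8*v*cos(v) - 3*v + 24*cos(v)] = 8*v*cos(v) + 16*sin(v) - 24*cos(v) + 2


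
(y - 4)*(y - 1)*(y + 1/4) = y^3 - 19*y^2/4 + 11*y/4 + 1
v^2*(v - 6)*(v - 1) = v^4 - 7*v^3 + 6*v^2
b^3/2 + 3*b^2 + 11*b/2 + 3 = (b/2 + 1)*(b + 1)*(b + 3)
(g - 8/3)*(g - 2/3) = g^2 - 10*g/3 + 16/9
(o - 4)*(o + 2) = o^2 - 2*o - 8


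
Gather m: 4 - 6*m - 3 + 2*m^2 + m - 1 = 2*m^2 - 5*m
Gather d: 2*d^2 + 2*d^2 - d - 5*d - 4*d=4*d^2 - 10*d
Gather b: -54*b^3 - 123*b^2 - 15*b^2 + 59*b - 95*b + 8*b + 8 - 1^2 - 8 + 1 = -54*b^3 - 138*b^2 - 28*b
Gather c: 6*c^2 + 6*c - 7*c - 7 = 6*c^2 - c - 7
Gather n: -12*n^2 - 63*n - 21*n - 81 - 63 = -12*n^2 - 84*n - 144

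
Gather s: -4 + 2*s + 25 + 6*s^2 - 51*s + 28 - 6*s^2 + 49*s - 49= 0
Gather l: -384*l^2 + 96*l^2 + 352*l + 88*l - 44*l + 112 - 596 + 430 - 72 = -288*l^2 + 396*l - 126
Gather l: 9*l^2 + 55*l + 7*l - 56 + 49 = 9*l^2 + 62*l - 7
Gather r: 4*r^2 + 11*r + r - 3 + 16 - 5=4*r^2 + 12*r + 8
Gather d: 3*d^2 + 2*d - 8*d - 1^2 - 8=3*d^2 - 6*d - 9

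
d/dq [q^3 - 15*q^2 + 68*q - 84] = 3*q^2 - 30*q + 68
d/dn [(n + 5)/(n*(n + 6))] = (-n^2 - 10*n - 30)/(n^2*(n^2 + 12*n + 36))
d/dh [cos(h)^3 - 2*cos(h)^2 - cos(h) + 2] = (-3*cos(h)^2 + 4*cos(h) + 1)*sin(h)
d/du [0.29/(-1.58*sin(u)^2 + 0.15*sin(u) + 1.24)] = (0.9164*sin(u) - 0.0435)*cos(u)/(-1.58*sin(u)^2 + 0.15*sin(u) + 1.24)^2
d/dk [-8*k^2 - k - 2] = -16*k - 1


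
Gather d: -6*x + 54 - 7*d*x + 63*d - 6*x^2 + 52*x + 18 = d*(63 - 7*x) - 6*x^2 + 46*x + 72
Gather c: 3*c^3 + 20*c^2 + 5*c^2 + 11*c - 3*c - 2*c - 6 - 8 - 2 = 3*c^3 + 25*c^2 + 6*c - 16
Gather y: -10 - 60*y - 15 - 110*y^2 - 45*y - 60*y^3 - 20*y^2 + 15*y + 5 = -60*y^3 - 130*y^2 - 90*y - 20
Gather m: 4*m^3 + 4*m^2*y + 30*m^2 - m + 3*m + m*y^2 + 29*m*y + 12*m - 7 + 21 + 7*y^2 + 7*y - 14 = 4*m^3 + m^2*(4*y + 30) + m*(y^2 + 29*y + 14) + 7*y^2 + 7*y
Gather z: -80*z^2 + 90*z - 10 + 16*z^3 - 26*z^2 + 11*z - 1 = 16*z^3 - 106*z^2 + 101*z - 11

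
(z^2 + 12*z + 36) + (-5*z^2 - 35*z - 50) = -4*z^2 - 23*z - 14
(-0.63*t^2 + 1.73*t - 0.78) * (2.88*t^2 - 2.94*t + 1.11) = -1.8144*t^4 + 6.8346*t^3 - 8.0319*t^2 + 4.2135*t - 0.8658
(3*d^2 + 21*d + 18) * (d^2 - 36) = 3*d^4 + 21*d^3 - 90*d^2 - 756*d - 648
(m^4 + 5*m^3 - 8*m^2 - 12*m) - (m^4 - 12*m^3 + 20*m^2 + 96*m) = 17*m^3 - 28*m^2 - 108*m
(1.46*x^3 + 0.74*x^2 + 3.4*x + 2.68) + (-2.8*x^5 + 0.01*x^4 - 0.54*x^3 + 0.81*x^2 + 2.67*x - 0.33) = -2.8*x^5 + 0.01*x^4 + 0.92*x^3 + 1.55*x^2 + 6.07*x + 2.35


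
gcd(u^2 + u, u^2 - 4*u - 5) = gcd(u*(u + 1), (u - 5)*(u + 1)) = u + 1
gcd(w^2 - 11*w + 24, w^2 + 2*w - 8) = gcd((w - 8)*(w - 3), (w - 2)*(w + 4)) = 1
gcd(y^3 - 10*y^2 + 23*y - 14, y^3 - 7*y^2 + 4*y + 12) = y - 2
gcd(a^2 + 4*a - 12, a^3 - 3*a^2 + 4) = a - 2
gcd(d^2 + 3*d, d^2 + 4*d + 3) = d + 3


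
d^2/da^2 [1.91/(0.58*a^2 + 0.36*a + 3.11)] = (-1.285048*a^2 - 0.797616*a + 1.91*(1.16*a + 0.36)*(2.32*a + 0.72) - 6.890516)/(0.58*a^2 + 0.36*a + 3.11)^3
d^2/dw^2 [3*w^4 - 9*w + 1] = 36*w^2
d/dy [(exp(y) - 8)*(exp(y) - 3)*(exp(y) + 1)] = (3*exp(2*y) - 20*exp(y) + 13)*exp(y)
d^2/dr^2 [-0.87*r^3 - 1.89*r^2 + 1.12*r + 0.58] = -5.22*r - 3.78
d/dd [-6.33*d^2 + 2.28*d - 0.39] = 2.28 - 12.66*d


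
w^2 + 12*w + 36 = (w + 6)^2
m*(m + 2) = m^2 + 2*m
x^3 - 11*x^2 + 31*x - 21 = (x - 7)*(x - 3)*(x - 1)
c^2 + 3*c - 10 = (c - 2)*(c + 5)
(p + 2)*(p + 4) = p^2 + 6*p + 8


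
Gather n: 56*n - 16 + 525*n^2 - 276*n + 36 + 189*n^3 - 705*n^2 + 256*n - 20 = 189*n^3 - 180*n^2 + 36*n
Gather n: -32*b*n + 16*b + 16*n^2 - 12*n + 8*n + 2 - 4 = 16*b + 16*n^2 + n*(-32*b - 4) - 2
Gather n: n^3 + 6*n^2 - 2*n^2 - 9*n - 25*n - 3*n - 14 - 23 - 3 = n^3 + 4*n^2 - 37*n - 40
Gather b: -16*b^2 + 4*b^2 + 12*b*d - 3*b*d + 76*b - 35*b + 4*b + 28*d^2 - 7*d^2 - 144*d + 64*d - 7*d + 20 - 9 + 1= -12*b^2 + b*(9*d + 45) + 21*d^2 - 87*d + 12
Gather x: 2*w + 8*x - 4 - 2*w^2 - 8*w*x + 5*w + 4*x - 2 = -2*w^2 + 7*w + x*(12 - 8*w) - 6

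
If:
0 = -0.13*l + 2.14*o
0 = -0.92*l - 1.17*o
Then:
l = 0.00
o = 0.00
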